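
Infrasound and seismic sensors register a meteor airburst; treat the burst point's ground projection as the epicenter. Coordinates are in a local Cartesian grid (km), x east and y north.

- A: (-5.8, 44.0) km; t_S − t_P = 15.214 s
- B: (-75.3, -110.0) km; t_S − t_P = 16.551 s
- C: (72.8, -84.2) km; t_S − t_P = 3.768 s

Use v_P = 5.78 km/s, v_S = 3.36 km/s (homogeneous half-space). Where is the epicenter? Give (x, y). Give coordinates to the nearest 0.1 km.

Distance from S−P lag: d = Δt · v_P v_S / (v_P − v_S) = Δt · (5.78·3.36)/(5.78−3.36) ≈ 8.0251·Δt.
So d_A = 122.09, d_B = 132.82, d_C = 30.24 km.
Circle about each station: (x + 5.8)² + (y − 44.0)² = 122.09²; (x + 75.3)² + (y + 110.0)² = 132.82²; (x − 72.8)² + (y + 84.2)² = 30.24².
Subtracting pairs of circle equations eliminates x²+y² and gives linear equations (the radical axes):
-139.0 x − 308.0 y = 13065.27
157.2 x − 256.4 y = 24411.35
Solving the 2×2 system: x ≈ 49.6, y ≈ -64.8 km.

49.6 km east, -64.8 km north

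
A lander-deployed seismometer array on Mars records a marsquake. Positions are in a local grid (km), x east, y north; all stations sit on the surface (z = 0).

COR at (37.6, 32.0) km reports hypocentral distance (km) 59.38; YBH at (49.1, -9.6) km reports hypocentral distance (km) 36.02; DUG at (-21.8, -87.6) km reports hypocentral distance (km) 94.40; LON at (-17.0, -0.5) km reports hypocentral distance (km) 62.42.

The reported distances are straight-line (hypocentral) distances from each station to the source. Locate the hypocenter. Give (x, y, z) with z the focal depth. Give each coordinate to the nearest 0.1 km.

Each station gives a sphere (x−x_i)² + (y−y_i)² + z² = d_i² (stations at z=0).
Subtracting the COR sphere from YBH and DUG: z² cancels, leaving linear equations in x and y:
23.0 x − 83.2 y = 2293.75
-118.8 x − 239.2 y = 325.86
Solving: x ≈ 33.898, y ≈ -18.198 km (keep extra digits for the depth step; rounded: 33.9, -18.2).
Then from the COR sphere: z² = 59.38² − (x − 37.6)² − (y − 32.0)² with x = 33.898, y = -18.198, so z ≈ 31.503 ≈ 31.5 km.

x ≈ 33.9 km, y ≈ -18.2 km, depth ≈ 31.5 km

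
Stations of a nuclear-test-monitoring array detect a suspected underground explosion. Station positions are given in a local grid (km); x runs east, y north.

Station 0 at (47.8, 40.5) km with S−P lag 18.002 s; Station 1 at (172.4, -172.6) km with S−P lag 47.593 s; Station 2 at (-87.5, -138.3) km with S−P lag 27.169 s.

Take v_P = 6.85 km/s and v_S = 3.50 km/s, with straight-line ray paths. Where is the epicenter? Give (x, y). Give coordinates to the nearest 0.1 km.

(-80.1, 56.0)

Distance from S−P lag: d = Δt · v_P v_S / (v_P − v_S) = Δt · (6.85·3.50)/(6.85−3.50) ≈ 7.1567·Δt.
So d_Station 0 = 128.84, d_Station 1 = 340.61, d_Station 2 = 194.44 km.
Circle about each station: (x − 47.8)² + (y − 40.5)² = 128.84²; (x − 172.4)² + (y + 172.6)² = 340.61²; (x + 87.5)² + (y + 138.3)² = 194.44².
Subtracting the Station 0 equation from the Station 1 and Station 2 equations removes the quadratic terms:
249.2 x − 426.2 y = -43828.00
-270.6 x − 357.6 y = 1650.88
Solving the 2×2 system: x ≈ -80.1, y ≈ 56.0 km.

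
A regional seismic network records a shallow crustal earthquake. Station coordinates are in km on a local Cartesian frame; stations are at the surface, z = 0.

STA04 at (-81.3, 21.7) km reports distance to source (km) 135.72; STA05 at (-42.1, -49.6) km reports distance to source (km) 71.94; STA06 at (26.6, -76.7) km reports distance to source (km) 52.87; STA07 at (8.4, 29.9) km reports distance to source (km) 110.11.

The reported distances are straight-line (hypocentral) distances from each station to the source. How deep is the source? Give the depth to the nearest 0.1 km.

Each station gives a sphere (x−x_i)² + (y−y_i)² + z² = d_i² (stations at z=0).
Subtracting the STA04 sphere from STA05 and STA06: z² cancels, leaving linear equations in x and y:
78.4 x − 142.6 y = 10396.54
215.8 x − 196.8 y = 15134.55
Solving: x ≈ 7.309, y ≈ -68.889 km (keep extra digits for the depth step; rounded: 7.3, -68.9).
Then from the STA04 sphere: z² = 135.72² − (x + 81.3)² − (y − 21.7)² with x = 7.309, y = -68.889, so z ≈ 48.600 ≈ 48.6 km.
Check against STA07 (with the unrounded solution): distance 110.10 ≈ 110.11 km. ✓

48.6 km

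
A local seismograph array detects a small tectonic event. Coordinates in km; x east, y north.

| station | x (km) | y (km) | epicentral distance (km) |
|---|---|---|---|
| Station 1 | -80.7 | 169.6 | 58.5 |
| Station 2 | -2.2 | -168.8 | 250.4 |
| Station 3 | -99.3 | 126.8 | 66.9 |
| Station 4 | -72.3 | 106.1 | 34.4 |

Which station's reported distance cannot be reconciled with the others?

Solve using three stations at a time. Using Station 2, Station 3, Station 4 (subtract circle equations pairwise → linear system) gives (x, y) ≈ (-56.0, 75.7).
Distances from that point to each station vs reported:
  Station 1: calculated 97.0 vs reported 58.5 → residual 38.5 km
  Station 2: calculated 250.4 vs reported 250.4 → residual 0.0 km
  Station 3: calculated 66.9 vs reported 66.9 → residual 0.0 km
  Station 4: calculated 34.4 vs reported 34.4 → residual 0.0 km
Station 2, Station 3, Station 4 are mutually consistent (residuals ≈ 0); Station 1 is off by 38.5 km.

Station 1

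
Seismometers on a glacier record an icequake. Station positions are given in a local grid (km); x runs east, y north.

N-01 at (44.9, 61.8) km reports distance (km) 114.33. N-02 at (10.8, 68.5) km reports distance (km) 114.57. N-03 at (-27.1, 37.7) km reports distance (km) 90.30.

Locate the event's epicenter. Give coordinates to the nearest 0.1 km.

Circle about each station: (x − 44.9)² + (y − 61.8)² = 114.33²; (x − 10.8)² + (y − 68.5)² = 114.57²; (x + 27.1)² + (y − 37.7)² = 90.30².
Subtracting the N-01 equation from the N-02 and N-03 equations removes the quadratic terms:
-68.2 x + 13.4 y = -1081.30
-144.0 x − 48.2 y = 1237.71
Solving the 2×2 system: x ≈ 6.8, y ≈ -46.0 km.
Check against N-01 (with the unrounded x, y): √((x − 44.9)²+(y − 61.8)²) = 114.36 ≈ 114.33 km. ✓

6.8 km east, -46.0 km north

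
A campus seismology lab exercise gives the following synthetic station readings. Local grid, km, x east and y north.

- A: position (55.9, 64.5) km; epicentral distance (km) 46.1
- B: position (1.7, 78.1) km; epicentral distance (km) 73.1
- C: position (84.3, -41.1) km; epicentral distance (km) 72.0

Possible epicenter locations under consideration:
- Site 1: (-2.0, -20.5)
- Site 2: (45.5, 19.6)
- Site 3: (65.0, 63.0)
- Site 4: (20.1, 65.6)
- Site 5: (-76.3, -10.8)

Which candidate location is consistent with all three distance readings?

Site 2

For each candidate, compare |candidate − station| to the reported distance:
Site 1: residuals A 56.7, B 25.6, C 16.7 → max 56.7 km
Site 2: residuals A 0.0, B 0.0, C 0.0 → max 0.0 km
Site 3: residuals A 36.9, B 8.0, C 33.9 → max 36.9 km
Site 4: residuals A 10.3, B 50.9, C 52.5 → max 52.5 km
Site 5: residuals A 106.0, B 45.2, C 91.4 → max 106.0 km
Only Site 2 has all residuals ≈ 0.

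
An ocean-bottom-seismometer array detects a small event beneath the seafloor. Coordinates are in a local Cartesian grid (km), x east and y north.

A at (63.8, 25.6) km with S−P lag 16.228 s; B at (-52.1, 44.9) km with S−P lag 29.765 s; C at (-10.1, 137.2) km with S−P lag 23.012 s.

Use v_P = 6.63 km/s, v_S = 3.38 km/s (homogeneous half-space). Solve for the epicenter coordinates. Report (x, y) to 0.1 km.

Distance from S−P lag: d = Δt · v_P v_S / (v_P − v_S) = Δt · (6.63·3.38)/(6.63−3.38) ≈ 6.8952·Δt.
So d_A = 111.90, d_B = 205.24, d_C = 158.67 km.
Circle about each station: (x − 63.8)² + (y − 25.6)² = 111.90²; (x + 52.1)² + (y − 44.9)² = 205.24²; (x + 10.1)² + (y − 137.2)² = 158.67².
Subtracting pairs of circle equations eliminates x²+y² and gives linear equations (the radical axes):
-231.8 x + 38.6 y = -29597.23
-147.8 x + 223.2 y = 1545.49
Solving the 2×2 system: x ≈ 144.8, y ≈ 102.8 km.

144.8 km east, 102.8 km north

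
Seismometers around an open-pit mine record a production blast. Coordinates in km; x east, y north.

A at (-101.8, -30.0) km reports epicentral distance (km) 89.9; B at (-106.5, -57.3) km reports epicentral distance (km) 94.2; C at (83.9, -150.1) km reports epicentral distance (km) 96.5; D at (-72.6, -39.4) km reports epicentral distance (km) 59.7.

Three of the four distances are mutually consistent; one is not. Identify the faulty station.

C

Solve using three stations at a time. Using A, B, D (subtract circle equations pairwise → linear system) gives (x, y) ≈ (-13.1, -44.8).
Distances from that point to each station vs reported:
  A: calculated 89.9 vs reported 89.9 → residual 0.0 km
  B: calculated 94.2 vs reported 94.2 → residual 0.0 km
  C: calculated 143.1 vs reported 96.5 → residual 46.6 km
  D: calculated 59.7 vs reported 59.7 → residual 0.0 km
A, B, D are mutually consistent (residuals ≈ 0); C is off by 46.6 km.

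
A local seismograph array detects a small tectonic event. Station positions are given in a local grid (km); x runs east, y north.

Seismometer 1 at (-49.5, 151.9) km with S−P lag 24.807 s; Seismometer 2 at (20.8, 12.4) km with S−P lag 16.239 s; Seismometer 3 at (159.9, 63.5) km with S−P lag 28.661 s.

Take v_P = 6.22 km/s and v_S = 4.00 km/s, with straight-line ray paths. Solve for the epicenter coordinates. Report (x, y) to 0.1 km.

(-103.1, -120.9)

Distance from S−P lag: d = Δt · v_P v_S / (v_P − v_S) = Δt · (6.22·4.00)/(6.22−4.00) ≈ 11.2072·Δt.
So d_Seismometer 1 = 278.02, d_Seismometer 2 = 181.99, d_Seismometer 3 = 321.21 km.
Circle about each station: (x + 49.5)² + (y − 151.9)² = 278.02²; (x − 20.8)² + (y − 12.4)² = 181.99²; (x − 159.9)² + (y − 63.5)² = 321.21².
Subtracting pairs of circle equations eliminates x²+y² and gives linear equations (the radical axes):
140.6 x − 279.0 y = 19237.30
418.8 x − 176.8 y = -21804.34
Solving the 2×2 system: x ≈ -103.1, y ≈ -120.9 km.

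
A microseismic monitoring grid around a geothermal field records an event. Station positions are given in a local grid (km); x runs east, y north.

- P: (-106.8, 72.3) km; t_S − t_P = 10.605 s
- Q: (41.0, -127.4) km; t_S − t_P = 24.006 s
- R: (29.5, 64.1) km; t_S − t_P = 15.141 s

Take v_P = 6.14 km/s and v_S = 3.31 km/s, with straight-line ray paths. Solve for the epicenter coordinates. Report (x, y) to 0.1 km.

Distance from S−P lag: d = Δt · v_P v_S / (v_P − v_S) = Δt · (6.14·3.31)/(6.14−3.31) ≈ 7.1814·Δt.
So d_P = 76.16, d_Q = 172.40, d_R = 108.73 km.
Circle about each station: (x + 106.8)² + (y − 72.3)² = 76.16²; (x − 41.0)² + (y + 127.4)² = 172.40²; (x − 29.5)² + (y − 64.1)² = 108.73².
Subtracting pairs of circle equations eliminates x²+y² and gives linear equations (the radical axes):
295.6 x − 399.4 y = -22643.18
272.6 x − 16.4 y = -17676.34
Solving the 2×2 system: x ≈ -64.3, y ≈ 9.1 km.

(-64.3, 9.1)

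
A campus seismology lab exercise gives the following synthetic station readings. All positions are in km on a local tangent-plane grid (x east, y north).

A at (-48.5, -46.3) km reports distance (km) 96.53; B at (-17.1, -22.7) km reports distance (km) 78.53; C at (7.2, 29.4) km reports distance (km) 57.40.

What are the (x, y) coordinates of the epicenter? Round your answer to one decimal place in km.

x ≈ -46.3 km, y ≈ 50.2 km

Circle about each station: (x + 48.5)² + (y + 46.3)² = 96.53²; (x + 17.1)² + (y + 22.7)² = 78.53²; (x − 7.2)² + (y − 29.4)² = 57.40².
Subtracting the A equation from the B and C equations removes the quadratic terms:
62.8 x + 47.2 y = -537.16
111.4 x + 151.4 y = 2443.54
Solving the 2×2 system: x ≈ -46.3, y ≈ 50.2 km.
Check against A (with the unrounded x, y): √((x + 48.5)²+(y + 46.3)²) = 96.51 ≈ 96.53 km. ✓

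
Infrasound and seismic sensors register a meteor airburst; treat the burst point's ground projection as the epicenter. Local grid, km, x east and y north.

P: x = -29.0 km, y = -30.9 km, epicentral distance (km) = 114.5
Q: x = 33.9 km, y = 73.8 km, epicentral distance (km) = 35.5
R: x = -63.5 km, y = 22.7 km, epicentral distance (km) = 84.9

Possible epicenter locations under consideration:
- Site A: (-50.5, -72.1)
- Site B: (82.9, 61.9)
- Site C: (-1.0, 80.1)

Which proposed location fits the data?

For each candidate, compare |candidate − station| to the reported distance:
Site A: residuals P 68.0, Q 133.1, R 10.8 → max 133.1 km
Site B: residuals P 30.9, Q 14.9, R 66.7 → max 66.7 km
Site C: residuals P 0.0, Q 0.0, R 0.0 → max 0.0 km
Only Site C has all residuals ≈ 0.

Site C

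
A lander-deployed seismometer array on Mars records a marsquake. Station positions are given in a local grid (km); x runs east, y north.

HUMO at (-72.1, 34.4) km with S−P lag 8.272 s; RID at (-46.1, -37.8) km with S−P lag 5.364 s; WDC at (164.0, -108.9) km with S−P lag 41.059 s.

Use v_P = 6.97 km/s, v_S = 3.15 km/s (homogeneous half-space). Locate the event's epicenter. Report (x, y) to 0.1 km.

Distance from S−P lag: d = Δt · v_P v_S / (v_P − v_S) = Δt · (6.97·3.15)/(6.97−3.15) ≈ 5.7475·Δt.
So d_HUMO = 47.54, d_RID = 30.83, d_WDC = 235.99 km.
Circle about each station: (x + 72.1)² + (y − 34.4)² = 47.54²; (x + 46.1)² + (y + 37.8)² = 30.83²; (x − 164.0)² + (y + 108.9)² = 235.99².
Subtracting pairs of circle equations eliminates x²+y² and gives linear equations (the radical axes):
52.0 x − 144.4 y = -1518.16
472.2 x − 286.6 y = -21057.79
Solving the 2×2 system: x ≈ -48.9, y ≈ -7.1 km.
Check against HUMO (with the unrounded x, y): √((x + 72.1)²+(y − 34.4)²) = 47.54 ≈ 47.54 km. ✓

-48.9 km east, -7.1 km north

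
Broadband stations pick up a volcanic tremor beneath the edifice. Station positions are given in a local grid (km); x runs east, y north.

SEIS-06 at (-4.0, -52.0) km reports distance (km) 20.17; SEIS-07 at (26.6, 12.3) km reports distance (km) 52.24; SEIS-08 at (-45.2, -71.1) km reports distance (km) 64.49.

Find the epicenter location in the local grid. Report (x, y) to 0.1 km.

Circle about each station: (x + 4.0)² + (y + 52.0)² = 20.17²; (x − 26.6)² + (y − 12.3)² = 52.24²; (x + 45.2)² + (y + 71.1)² = 64.49².
Subtracting the SEIS-06 equation from the SEIS-07 and SEIS-08 equations removes the quadratic terms:
61.2 x + 128.6 y = -4183.34
-82.4 x − 38.2 y = 626.12
Solving the 2×2 system: x ≈ 9.6, y ≈ -37.1 km.

x ≈ 9.6 km, y ≈ -37.1 km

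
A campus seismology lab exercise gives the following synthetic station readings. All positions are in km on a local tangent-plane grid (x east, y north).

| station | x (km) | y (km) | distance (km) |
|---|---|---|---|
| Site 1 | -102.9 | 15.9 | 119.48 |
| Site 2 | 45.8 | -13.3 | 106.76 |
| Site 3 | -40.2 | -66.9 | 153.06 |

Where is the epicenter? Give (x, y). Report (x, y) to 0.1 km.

(-3.1, 81.6)

Circle about each station: (x + 102.9)² + (y − 15.9)² = 119.48²; (x − 45.8)² + (y + 13.3)² = 106.76²; (x + 40.2)² + (y + 66.9)² = 153.06².
Subtracting the Site 1 equation from the Site 2 and Site 3 equations removes the quadratic terms:
297.4 x − 58.4 y = -5688.92
125.4 x − 165.6 y = -13901.46
Solving the 2×2 system: x ≈ -3.1, y ≈ 81.6 km.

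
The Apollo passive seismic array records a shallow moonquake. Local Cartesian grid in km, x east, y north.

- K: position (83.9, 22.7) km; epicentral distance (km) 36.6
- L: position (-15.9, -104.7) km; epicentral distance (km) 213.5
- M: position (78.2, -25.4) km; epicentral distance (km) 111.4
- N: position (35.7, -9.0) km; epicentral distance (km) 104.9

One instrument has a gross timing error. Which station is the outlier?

K

Solve using three stations at a time. Using L, M, N (subtract circle equations pairwise → linear system) gives (x, y) ≈ (80.2, 85.9).
Distances from that point to each station vs reported:
  K: calculated 63.3 vs reported 36.6 → residual 26.7 km
  L: calculated 213.5 vs reported 213.5 → residual 0.0 km
  M: calculated 111.3 vs reported 111.4 → residual 0.1 km
  N: calculated 104.8 vs reported 104.9 → residual 0.1 km
L, M, N are mutually consistent (residuals ≈ 0); K is off by 26.7 km.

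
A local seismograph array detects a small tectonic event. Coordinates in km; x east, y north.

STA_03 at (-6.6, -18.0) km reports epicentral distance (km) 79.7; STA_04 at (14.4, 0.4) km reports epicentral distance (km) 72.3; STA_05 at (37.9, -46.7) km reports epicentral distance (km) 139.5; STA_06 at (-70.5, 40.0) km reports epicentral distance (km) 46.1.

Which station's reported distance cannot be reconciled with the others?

STA_05

Solve using three stations at a time. Using STA_03, STA_04, STA_06 (subtract circle equations pairwise → linear system) gives (x, y) ≈ (-28.4, 58.6).
Distances from that point to each station vs reported:
  STA_03: calculated 79.7 vs reported 79.7 → residual 0.0 km
  STA_04: calculated 72.3 vs reported 72.3 → residual 0.0 km
  STA_05: calculated 124.5 vs reported 139.5 → residual 15.0 km
  STA_06: calculated 46.0 vs reported 46.1 → residual 0.1 km
STA_03, STA_04, STA_06 are mutually consistent (residuals ≈ 0); STA_05 is off by 15.0 km.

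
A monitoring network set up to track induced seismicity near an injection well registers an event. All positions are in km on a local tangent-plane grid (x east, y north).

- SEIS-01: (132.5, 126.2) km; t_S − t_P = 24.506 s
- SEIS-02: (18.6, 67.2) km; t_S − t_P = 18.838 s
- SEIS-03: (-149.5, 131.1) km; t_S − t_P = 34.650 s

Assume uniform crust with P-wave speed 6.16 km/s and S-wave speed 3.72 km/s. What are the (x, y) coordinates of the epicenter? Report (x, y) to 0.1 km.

Distance from S−P lag: d = Δt · v_P v_S / (v_P − v_S) = Δt · (6.16·3.72)/(6.16−3.72) ≈ 9.3915·Δt.
So d_SEIS-01 = 230.15, d_SEIS-02 = 176.92, d_SEIS-03 = 325.41 km.
Circle about each station: (x − 132.5)² + (y − 126.2)² = 230.15²; (x − 18.6)² + (y − 67.2)² = 176.92²; (x + 149.5)² + (y − 131.1)² = 325.41².
Subtracting pairs of circle equations eliminates x²+y² and gives linear equations (the radical axes):
-227.8 x − 118.0 y = -6952.55
-564.0 x + 9.8 y = -46867.88
Solving the 2×2 system: x ≈ 81.4, y ≈ -98.2 km.
Check against SEIS-01 (with the unrounded x, y): √((x − 132.5)²+(y − 126.2)²) = 230.16 ≈ 230.15 km. ✓

x ≈ 81.4 km, y ≈ -98.2 km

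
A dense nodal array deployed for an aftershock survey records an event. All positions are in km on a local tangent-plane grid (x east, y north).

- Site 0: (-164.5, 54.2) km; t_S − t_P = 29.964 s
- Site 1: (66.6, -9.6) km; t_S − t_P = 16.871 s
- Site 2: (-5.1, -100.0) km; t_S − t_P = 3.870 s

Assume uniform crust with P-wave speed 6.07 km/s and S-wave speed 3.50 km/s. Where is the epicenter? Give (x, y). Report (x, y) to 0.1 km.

Distance from S−P lag: d = Δt · v_P v_S / (v_P − v_S) = Δt · (6.07·3.50)/(6.07−3.50) ≈ 8.2665·Δt.
So d_Site 0 = 247.70, d_Site 1 = 139.46, d_Site 2 = 31.99 km.
Circle about each station: (x + 164.5)² + (y − 54.2)² = 247.70²; (x − 66.6)² + (y + 9.6)² = 139.46²; (x + 5.1)² + (y + 100.0)² = 31.99².
Subtracting the Site 0 equation from the Site 1 and Site 2 equations removes the quadratic terms:
462.2 x − 127.6 y = 16436.03
318.8 x − 308.4 y = 40360.05
Solving the 2×2 system: x ≈ -0.8, y ≈ -131.7 km.

-0.8 km east, -131.7 km north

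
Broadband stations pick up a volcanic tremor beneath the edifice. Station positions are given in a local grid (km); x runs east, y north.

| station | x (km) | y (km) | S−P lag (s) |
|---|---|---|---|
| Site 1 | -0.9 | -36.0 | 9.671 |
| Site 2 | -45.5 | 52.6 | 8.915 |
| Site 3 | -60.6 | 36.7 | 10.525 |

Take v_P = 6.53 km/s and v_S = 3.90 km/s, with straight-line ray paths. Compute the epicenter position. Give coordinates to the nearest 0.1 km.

(40.7, 47.9)

Distance from S−P lag: d = Δt · v_P v_S / (v_P − v_S) = Δt · (6.53·3.90)/(6.53−3.90) ≈ 9.6833·Δt.
So d_Site 1 = 93.65, d_Site 2 = 86.33, d_Site 3 = 101.92 km.
Circle about each station: (x + 0.9)² + (y + 36.0)² = 93.65²; (x + 45.5)² + (y − 52.6)² = 86.33²; (x + 60.6)² + (y − 36.7)² = 101.92².
Subtracting the Site 1 equation from the Site 2 and Site 3 equations removes the quadratic terms:
-89.2 x + 177.2 y = 4857.65
-119.4 x + 145.4 y = 2105.08
Solving the 2×2 system: x ≈ 40.7, y ≈ 47.9 km.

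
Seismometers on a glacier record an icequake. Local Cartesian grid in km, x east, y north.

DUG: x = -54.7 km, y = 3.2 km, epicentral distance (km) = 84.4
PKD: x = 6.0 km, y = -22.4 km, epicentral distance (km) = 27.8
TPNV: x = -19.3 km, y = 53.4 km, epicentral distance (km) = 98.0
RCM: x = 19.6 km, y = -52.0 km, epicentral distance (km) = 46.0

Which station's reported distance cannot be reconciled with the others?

TPNV

Solve using three stations at a time. Using DUG, PKD, RCM (subtract circle equations pairwise → linear system) gives (x, y) ≈ (29.0, -7.1).
Distances from that point to each station vs reported:
  DUG: calculated 84.4 vs reported 84.4 → residual 0.0 km
  PKD: calculated 27.7 vs reported 27.8 → residual 0.1 km
  TPNV: calculated 77.4 vs reported 98.0 → residual 20.6 km
  RCM: calculated 45.9 vs reported 46.0 → residual 0.1 km
DUG, PKD, RCM are mutually consistent (residuals ≈ 0); TPNV is off by 20.6 km.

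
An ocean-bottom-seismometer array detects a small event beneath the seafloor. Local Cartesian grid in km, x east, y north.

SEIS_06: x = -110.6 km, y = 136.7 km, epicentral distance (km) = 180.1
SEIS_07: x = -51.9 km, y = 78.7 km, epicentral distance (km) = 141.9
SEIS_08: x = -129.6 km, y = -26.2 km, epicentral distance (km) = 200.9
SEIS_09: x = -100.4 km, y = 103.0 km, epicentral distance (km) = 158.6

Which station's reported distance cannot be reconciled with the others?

Solve using three stations at a time. Using SEIS_06, SEIS_08, SEIS_09 (subtract circle equations pairwise → linear system) gives (x, y) ≈ (52.1, 59.5).
Distances from that point to each station vs reported:
  SEIS_06: calculated 180.0 vs reported 180.1 → residual 0.1 km
  SEIS_07: calculated 105.7 vs reported 141.9 → residual 36.2 km
  SEIS_08: calculated 200.9 vs reported 200.9 → residual 0.0 km
  SEIS_09: calculated 158.5 vs reported 158.6 → residual 0.1 km
SEIS_06, SEIS_08, SEIS_09 are mutually consistent (residuals ≈ 0); SEIS_07 is off by 36.2 km.

SEIS_07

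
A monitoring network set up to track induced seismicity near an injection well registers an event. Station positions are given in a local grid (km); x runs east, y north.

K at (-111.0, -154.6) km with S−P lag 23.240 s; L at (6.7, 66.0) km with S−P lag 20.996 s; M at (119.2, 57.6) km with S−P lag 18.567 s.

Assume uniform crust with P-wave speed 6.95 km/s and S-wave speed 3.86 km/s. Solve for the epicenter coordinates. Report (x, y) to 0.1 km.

(83.1, -99.5)

Distance from S−P lag: d = Δt · v_P v_S / (v_P − v_S) = Δt · (6.95·3.86)/(6.95−3.86) ≈ 8.6819·Δt.
So d_K = 201.77, d_L = 182.28, d_M = 161.20 km.
Circle about each station: (x + 111.0)² + (y + 154.6)² = 201.77²; (x − 6.7)² + (y − 66.0)² = 182.28²; (x − 119.2)² + (y − 57.6)² = 161.20².
Subtracting the K equation from the L and M equations removes the quadratic terms:
235.4 x + 441.2 y = -24336.14
460.4 x + 424.4 y = -3970.07
Solving the 2×2 system: x ≈ 83.1, y ≈ -99.5 km.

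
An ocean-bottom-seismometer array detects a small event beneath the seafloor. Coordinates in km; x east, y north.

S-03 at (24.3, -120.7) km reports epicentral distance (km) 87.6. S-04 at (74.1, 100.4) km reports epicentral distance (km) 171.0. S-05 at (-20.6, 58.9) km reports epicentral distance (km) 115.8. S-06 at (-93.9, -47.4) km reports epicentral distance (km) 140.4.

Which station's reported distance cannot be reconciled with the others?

S-04

Solve using three stations at a time. Using S-03, S-05, S-06 (subtract circle equations pairwise → linear system) gives (x, y) ≈ (46.0, -35.8).
Distances from that point to each station vs reported:
  S-03: calculated 87.6 vs reported 87.6 → residual 0.0 km
  S-04: calculated 139.1 vs reported 171.0 → residual 31.9 km
  S-05: calculated 115.8 vs reported 115.8 → residual 0.0 km
  S-06: calculated 140.4 vs reported 140.4 → residual 0.0 km
S-03, S-05, S-06 are mutually consistent (residuals ≈ 0); S-04 is off by 31.9 km.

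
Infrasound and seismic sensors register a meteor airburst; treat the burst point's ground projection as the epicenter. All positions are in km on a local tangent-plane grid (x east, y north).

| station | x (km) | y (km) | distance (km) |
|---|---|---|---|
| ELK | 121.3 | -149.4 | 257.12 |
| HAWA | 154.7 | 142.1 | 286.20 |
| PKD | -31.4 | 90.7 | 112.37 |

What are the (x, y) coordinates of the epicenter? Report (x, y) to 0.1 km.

Circle about each station: (x − 121.3)² + (y + 149.4)² = 257.12²; (x − 154.7)² + (y − 142.1)² = 286.20²; (x + 31.4)² + (y − 90.7)² = 112.37².
Subtracting pairs of circle equations eliminates x²+y² and gives linear equations (the radical axes):
66.8 x + 583.0 y = -8709.30
-305.4 x + 480.2 y = 25662.08
Solving the 2×2 system: x ≈ -91.1, y ≈ -4.5 km.

(-91.1, -4.5)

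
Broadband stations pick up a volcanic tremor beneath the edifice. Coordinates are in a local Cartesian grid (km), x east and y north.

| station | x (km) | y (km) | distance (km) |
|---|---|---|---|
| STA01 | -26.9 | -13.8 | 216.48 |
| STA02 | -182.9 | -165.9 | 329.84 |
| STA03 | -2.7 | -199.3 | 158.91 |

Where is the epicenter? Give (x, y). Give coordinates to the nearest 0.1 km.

(146.2, -143.8)

Circle about each station: (x + 26.9)² + (y + 13.8)² = 216.48²; (x + 182.9)² + (y + 165.9)² = 329.84²; (x + 2.7)² + (y + 199.3)² = 158.91².
Subtracting the STA01 equation from the STA02 and STA03 equations removes the quadratic terms:
-312.0 x − 304.2 y = -1869.67
48.4 x − 371.0 y = 60424.93
Solving the 2×2 system: x ≈ 146.2, y ≈ -143.8 km.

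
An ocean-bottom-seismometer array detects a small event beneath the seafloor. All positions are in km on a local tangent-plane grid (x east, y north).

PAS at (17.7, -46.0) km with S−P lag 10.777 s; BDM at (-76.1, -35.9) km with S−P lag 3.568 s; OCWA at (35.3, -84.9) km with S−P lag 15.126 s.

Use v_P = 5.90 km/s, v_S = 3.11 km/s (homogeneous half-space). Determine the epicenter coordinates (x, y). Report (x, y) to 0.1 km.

x ≈ -52.8 km, y ≈ -38.7 km

Distance from S−P lag: d = Δt · v_P v_S / (v_P − v_S) = Δt · (5.90·3.11)/(5.90−3.11) ≈ 6.5767·Δt.
So d_PAS = 70.88, d_BDM = 23.47, d_OCWA = 99.48 km.
Circle about each station: (x − 17.7)² + (y + 46.0)² = 70.88²; (x + 76.1)² + (y + 35.9)² = 23.47²; (x − 35.3)² + (y + 84.9)² = 99.48².
Subtracting the PAS equation from the BDM and OCWA equations removes the quadratic terms:
-187.6 x + 20.2 y = 9123.86
35.2 x − 77.8 y = 1152.51
Solving the 2×2 system: x ≈ -52.8, y ≈ -38.7 km.
Check against PAS (with the unrounded x, y): √((x − 17.7)²+(y + 46.0)²) = 70.88 ≈ 70.88 km. ✓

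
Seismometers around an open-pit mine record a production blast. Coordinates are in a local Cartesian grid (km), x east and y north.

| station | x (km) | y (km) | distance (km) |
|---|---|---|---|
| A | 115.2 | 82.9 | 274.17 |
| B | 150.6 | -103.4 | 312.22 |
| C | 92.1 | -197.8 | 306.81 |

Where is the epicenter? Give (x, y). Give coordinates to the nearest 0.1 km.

Circle about each station: (x − 115.2)² + (y − 82.9)² = 274.17²; (x − 150.6)² + (y + 103.4)² = 312.22²; (x − 92.1)² + (y + 197.8)² = 306.81².
Subtracting the A equation from the B and C equations removes the quadratic terms:
70.8 x − 372.6 y = -9083.67
-46.2 x − 561.4 y = 8500.61
Solving the 2×2 system: x ≈ -145.1, y ≈ -3.2 km.

x ≈ -145.1 km, y ≈ -3.2 km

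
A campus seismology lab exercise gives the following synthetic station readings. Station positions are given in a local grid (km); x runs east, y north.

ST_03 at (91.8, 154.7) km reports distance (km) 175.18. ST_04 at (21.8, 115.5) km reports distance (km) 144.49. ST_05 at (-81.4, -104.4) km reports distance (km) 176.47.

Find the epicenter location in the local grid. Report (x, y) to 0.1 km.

Circle about each station: (x − 91.8)² + (y − 154.7)² = 175.18²; (x − 21.8)² + (y − 115.5)² = 144.49²; (x + 81.4)² + (y + 104.4)² = 176.47².
Subtracting the ST_03 equation from the ST_04 and ST_05 equations removes the quadratic terms:
-140.0 x − 78.4 y = -8733.17
-346.4 x − 518.2 y = -15287.64
Solving the 2×2 system: x ≈ 73.3, y ≈ -19.5 km.

(73.3, -19.5)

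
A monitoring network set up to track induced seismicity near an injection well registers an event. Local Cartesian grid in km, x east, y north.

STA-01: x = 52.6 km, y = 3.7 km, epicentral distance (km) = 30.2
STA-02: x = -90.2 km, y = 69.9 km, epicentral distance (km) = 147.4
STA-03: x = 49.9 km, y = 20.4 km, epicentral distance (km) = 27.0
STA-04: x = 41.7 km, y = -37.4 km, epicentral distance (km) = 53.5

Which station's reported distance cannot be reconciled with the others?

STA-02

Solve using three stations at a time. Using STA-01, STA-03, STA-04 (subtract circle equations pairwise → linear system) gives (x, y) ≈ (23.7, 13.1).
Distances from that point to each station vs reported:
  STA-01: calculated 30.3 vs reported 30.2 → residual 0.1 km
  STA-02: calculated 127.3 vs reported 147.4 → residual 20.1 km
  STA-03: calculated 27.2 vs reported 27.0 → residual 0.2 km
  STA-04: calculated 53.6 vs reported 53.5 → residual 0.1 km
STA-01, STA-03, STA-04 are mutually consistent (residuals ≈ 0); STA-02 is off by 20.1 km.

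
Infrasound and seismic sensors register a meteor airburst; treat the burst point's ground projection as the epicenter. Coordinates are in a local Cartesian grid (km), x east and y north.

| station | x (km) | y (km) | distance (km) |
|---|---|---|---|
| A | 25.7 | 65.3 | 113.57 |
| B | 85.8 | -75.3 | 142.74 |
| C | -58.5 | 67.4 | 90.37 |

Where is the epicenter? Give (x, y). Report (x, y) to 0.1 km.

Circle about each station: (x − 25.7)² + (y − 65.3)² = 113.57²; (x − 85.8)² + (y + 75.3)² = 142.74²; (x + 58.5)² + (y − 67.4)² = 90.37².
Subtracting pairs of circle equations eliminates x²+y² and gives linear equations (the radical axes):
120.2 x − 281.2 y = 630.59
-168.4 x + 4.2 y = 7771.84
Solving the 2×2 system: x ≈ -46.7, y ≈ -22.2 km.

-46.7 km east, -22.2 km north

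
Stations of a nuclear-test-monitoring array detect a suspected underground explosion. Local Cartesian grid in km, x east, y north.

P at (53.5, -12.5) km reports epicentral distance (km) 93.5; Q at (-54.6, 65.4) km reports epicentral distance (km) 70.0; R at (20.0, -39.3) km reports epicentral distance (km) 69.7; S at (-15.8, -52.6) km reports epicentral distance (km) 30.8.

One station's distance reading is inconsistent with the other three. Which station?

Solve using three stations at a time. Using P, Q, R (subtract circle equations pairwise → linear system) gives (x, y) ≈ (-39.5, -3.0).
Distances from that point to each station vs reported:
  P: calculated 93.5 vs reported 93.5 → residual 0.0 km
  Q: calculated 70.0 vs reported 70.0 → residual 0.0 km
  R: calculated 69.7 vs reported 69.7 → residual 0.0 km
  S: calculated 55.0 vs reported 30.8 → residual 24.2 km
P, Q, R are mutually consistent (residuals ≈ 0); S is off by 24.2 km.

S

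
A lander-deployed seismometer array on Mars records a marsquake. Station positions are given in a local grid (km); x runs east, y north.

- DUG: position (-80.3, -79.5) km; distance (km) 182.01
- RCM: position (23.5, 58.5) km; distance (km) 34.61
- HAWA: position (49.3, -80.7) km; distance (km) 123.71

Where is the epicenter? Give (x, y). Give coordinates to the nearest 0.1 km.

(54.4, 42.9)

Circle about each station: (x + 80.3)² + (y + 79.5)² = 182.01²; (x − 23.5)² + (y − 58.5)² = 34.61²; (x − 49.3)² + (y + 80.7)² = 123.71².
Subtracting the DUG equation from the RCM and HAWA equations removes the quadratic terms:
207.6 x + 276.0 y = 23135.95
259.2 x − 2.4 y = 13998.12
Solving the 2×2 system: x ≈ 54.4, y ≈ 42.9 km.
Check against DUG (with the unrounded x, y): √((x + 80.3)²+(y + 79.5)²) = 182.01 ≈ 182.01 km. ✓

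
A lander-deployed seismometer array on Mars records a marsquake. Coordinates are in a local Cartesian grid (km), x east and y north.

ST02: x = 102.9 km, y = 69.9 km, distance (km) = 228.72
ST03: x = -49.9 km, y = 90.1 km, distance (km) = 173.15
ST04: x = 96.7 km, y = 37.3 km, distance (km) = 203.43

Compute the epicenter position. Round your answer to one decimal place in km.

(-68.0, -82.1)

Circle about each station: (x − 102.9)² + (y − 69.9)² = 228.72²; (x + 49.9)² + (y − 90.1)² = 173.15²; (x − 96.7)² + (y − 37.3)² = 203.43².
Subtracting the ST02 equation from the ST03 and ST04 equations removes the quadratic terms:
-305.6 x + 40.4 y = 17465.52
-12.4 x − 65.2 y = 6196.83
Solving the 2×2 system: x ≈ -68.0, y ≈ -82.1 km.
Check against ST02 (with the unrounded x, y): √((x − 102.9)²+(y − 69.9)²) = 228.73 ≈ 228.72 km. ✓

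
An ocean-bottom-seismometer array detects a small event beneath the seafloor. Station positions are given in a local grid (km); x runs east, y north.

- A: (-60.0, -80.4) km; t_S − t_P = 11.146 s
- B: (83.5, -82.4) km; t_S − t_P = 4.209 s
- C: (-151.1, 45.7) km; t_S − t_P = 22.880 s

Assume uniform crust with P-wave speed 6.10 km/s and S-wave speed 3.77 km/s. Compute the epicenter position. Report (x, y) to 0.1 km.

x ≈ 48.2 km, y ≈ -60.5 km

Distance from S−P lag: d = Δt · v_P v_S / (v_P − v_S) = Δt · (6.10·3.77)/(6.10−3.77) ≈ 9.8700·Δt.
So d_A = 110.01, d_B = 41.54, d_C = 225.82 km.
Circle about each station: (x + 60.0)² + (y + 80.4)² = 110.01²; (x − 83.5)² + (y + 82.4)² = 41.54²; (x + 151.1)² + (y − 45.7)² = 225.82².
Subtracting the A equation from the B and C equations removes the quadratic terms:
287.0 x − 4.0 y = 14074.48
-182.2 x + 252.2 y = -24036.93
Solving the 2×2 system: x ≈ 48.2, y ≈ -60.5 km.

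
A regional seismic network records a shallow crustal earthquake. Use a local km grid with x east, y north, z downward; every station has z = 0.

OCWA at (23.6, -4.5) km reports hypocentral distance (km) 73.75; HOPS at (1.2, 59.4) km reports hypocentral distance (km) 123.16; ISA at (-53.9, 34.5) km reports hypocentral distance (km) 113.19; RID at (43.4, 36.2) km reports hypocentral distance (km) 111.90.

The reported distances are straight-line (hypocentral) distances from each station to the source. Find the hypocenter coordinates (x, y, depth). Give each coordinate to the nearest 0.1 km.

x ≈ -2.2 km, y ≈ -53.8 km, depth ≈ 48.4 km

Each station gives a sphere (x−x_i)² + (y−y_i)² + z² = d_i² (stations at z=0).
Subtracting the OCWA sphere from HOPS and ISA: z² cancels, leaving linear equations in x and y:
-44.8 x + 127.8 y = -6776.73
-155.0 x + 78.0 y = -3854.66
Solving: x ≈ -2.204, y ≈ -53.799 km (keep extra digits for the depth step; rounded: -2.2, -53.8).
Then from the OCWA sphere: z² = 73.75² − (x − 23.6)² − (y + 4.5)² with x = -2.204, y = -53.799, so z ≈ 48.403 ≈ 48.4 km.
Check against RID (with the unrounded solution): distance 111.90 ≈ 111.90 km. ✓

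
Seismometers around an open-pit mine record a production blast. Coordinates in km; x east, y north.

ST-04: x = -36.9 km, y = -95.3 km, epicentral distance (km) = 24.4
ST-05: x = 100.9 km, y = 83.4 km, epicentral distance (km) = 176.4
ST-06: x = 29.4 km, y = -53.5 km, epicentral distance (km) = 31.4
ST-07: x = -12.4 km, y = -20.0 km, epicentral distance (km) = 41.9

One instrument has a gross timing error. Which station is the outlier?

Solve using three stations at a time. Using ST-05, ST-06, ST-07 (subtract circle equations pairwise → linear system) gives (x, y) ≈ (-1.3, -60.4).
Distances from that point to each station vs reported:
  ST-04: calculated 49.9 vs reported 24.4 → residual 25.5 km
  ST-05: calculated 176.4 vs reported 176.4 → residual 0.0 km
  ST-06: calculated 31.4 vs reported 31.4 → residual 0.0 km
  ST-07: calculated 41.9 vs reported 41.9 → residual 0.0 km
ST-05, ST-06, ST-07 are mutually consistent (residuals ≈ 0); ST-04 is off by 25.5 km.

ST-04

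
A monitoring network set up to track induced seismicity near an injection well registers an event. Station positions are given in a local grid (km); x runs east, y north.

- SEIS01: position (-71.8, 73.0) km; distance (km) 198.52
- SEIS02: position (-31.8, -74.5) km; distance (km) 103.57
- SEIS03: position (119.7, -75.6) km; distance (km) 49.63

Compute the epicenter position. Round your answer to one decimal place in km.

(71.3, -64.6)

Circle about each station: (x + 71.8)² + (y − 73.0)² = 198.52²; (x + 31.8)² + (y + 74.5)² = 103.57²; (x − 119.7)² + (y + 75.6)² = 49.63².
Subtracting the SEIS01 equation from the SEIS02 and SEIS03 equations removes the quadratic terms:
80.0 x − 295.0 y = 24760.70
383.0 x − 297.2 y = 46506.26
Solving the 2×2 system: x ≈ 71.3, y ≈ -64.6 km.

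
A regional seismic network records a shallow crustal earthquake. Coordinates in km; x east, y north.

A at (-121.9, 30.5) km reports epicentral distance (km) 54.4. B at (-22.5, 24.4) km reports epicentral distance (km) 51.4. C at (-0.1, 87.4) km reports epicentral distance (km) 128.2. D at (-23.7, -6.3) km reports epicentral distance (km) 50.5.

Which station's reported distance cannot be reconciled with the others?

Solve using three stations at a time. Using A, B, D (subtract circle equations pairwise → linear system) gives (x, y) ≈ (-71.7, 9.5).
Distances from that point to each station vs reported:
  A: calculated 54.4 vs reported 54.4 → residual 0.0 km
  B: calculated 51.4 vs reported 51.4 → residual 0.0 km
  C: calculated 105.8 vs reported 128.2 → residual 22.4 km
  D: calculated 50.5 vs reported 50.5 → residual 0.0 km
A, B, D are mutually consistent (residuals ≈ 0); C is off by 22.4 km.

C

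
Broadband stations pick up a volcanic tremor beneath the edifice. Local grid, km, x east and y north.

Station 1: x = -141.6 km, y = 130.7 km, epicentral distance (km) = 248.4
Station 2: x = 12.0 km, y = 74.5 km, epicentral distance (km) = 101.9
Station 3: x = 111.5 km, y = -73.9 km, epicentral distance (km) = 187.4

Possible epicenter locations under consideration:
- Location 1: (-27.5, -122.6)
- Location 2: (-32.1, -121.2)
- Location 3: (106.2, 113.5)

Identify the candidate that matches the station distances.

For each candidate, compare |candidate − station| to the reported distance:
Location 1: residuals Station 1 29.4, Station 2 99.1, Station 3 40.1 → max 99.1 km
Location 2: residuals Station 1 26.3, Station 2 98.7, Station 3 36.2 → max 98.7 km
Location 3: residuals Station 1 0.0, Station 2 0.1, Station 3 0.1 → max 0.1 km
Only Location 3 has all residuals ≈ 0.

Location 3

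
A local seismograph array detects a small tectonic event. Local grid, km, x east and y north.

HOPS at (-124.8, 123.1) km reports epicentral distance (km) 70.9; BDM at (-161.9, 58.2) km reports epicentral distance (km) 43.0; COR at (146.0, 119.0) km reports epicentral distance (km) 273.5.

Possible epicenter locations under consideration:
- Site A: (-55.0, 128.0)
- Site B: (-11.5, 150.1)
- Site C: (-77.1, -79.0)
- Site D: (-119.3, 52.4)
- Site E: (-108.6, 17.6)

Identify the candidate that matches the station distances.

For each candidate, compare |candidate − station| to the reported distance:
Site A: residuals HOPS 0.9, BDM 84.7, COR 72.3 → max 84.7 km
Site B: residuals HOPS 45.6, BDM 133.3, COR 113.0 → max 133.3 km
Site C: residuals HOPS 136.8, BDM 118.3, COR 24.8 → max 136.8 km
Site D: residuals HOPS 0.0, BDM 0.0, COR 0.0 → max 0.0 km
Site E: residuals HOPS 35.8, BDM 24.0, COR 0.5 → max 35.8 km
Only Site D has all residuals ≈ 0.

Site D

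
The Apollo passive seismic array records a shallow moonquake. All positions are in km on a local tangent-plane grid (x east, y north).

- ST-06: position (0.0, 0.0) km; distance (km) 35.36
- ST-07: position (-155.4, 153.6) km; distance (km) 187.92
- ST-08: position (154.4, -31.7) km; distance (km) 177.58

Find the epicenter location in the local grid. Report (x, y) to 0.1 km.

Circle about each station: x² + y² = 35.36²; (x + 155.4)² + (y − 153.6)² = 187.92²; (x − 154.4)² + (y + 31.7)² = 177.58².
Subtracting pairs of circle equations eliminates x²+y² and gives linear equations (the radical axes):
-310.8 x + 307.2 y = 13678.52
308.8 x − 63.4 y = -5440.08
Solving the 2×2 system: x ≈ -10.7, y ≈ 33.7 km.
Check against ST-06 (with the unrounded x, y): √(x²+y²) = 35.36 ≈ 35.36 km. ✓

-10.7 km east, 33.7 km north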